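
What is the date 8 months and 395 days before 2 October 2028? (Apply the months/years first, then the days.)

January 3, 2027

Counting back 8 months and 395 days from October 2, 2028: first the month/year part, then the days.
month 10 − 8 = 2 → February 2028.
Day 2 is valid in February, giving February 2, 2028.
Now subtract 395 days from February 2, 2028.
Going back 2 days from February 2, 2028 reaches the end of the previous month; 395 − 2 = 393 left.
January 2028 has 31 days: 393 − 31 = 362 left.
December 2027 has 31 days: 362 − 31 = 331 left.
November 2027 has 30 days: 331 − 30 = 301 left.
October 2027 has 31 days: 301 − 31 = 270 left.
September 2027 has 30 days: 270 − 30 = 240 left.
August 2027 has 31 days: 240 − 31 = 209 left.
July 2027 has 31 days: 209 − 31 = 178 left.
June 2027 has 30 days: 178 − 30 = 148 left.
May 2027 has 31 days: 148 − 31 = 117 left.
April 2027 has 30 days: 117 − 30 = 87 left.
March 2027 has 31 days: 87 − 31 = 56 left.
February 2027 has 28 days (2027 is not a leap year): 56 − 28 = 28 left.
January 2027 has 31 days; 31 − 28 = 3 → January 3, 2027.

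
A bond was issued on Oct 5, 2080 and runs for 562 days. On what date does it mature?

Advancing 562 days from October 5, 2080.
October has 31 days, so 31 − 5 = 26 days remain after October 5, 2080; 562 − 26 = 536 left.
November 2080 has 30 days: 536 − 30 = 506 left.
December 2080 has 31 days: 506 − 31 = 475 left.
January 2081 has 31 days: 475 − 31 = 444 left.
February 2081 has 28 days (2081 is not a leap year): 444 − 28 = 416 left.
March 2081 has 31 days: 416 − 31 = 385 left.
April 2081 has 30 days: 385 − 30 = 355 left.
May 2081 has 31 days: 355 − 31 = 324 left.
June 2081 has 30 days: 324 − 30 = 294 left.
July 2081 has 31 days: 294 − 31 = 263 left.
August 2081 has 31 days: 263 − 31 = 232 left.
September 2081 has 30 days: 232 − 30 = 202 left.
October 2081 has 31 days: 202 − 31 = 171 left.
November 2081 has 30 days: 171 − 30 = 141 left.
December 2081 has 31 days: 141 − 31 = 110 left.
January 2082 has 31 days: 110 − 31 = 79 left.
February 2082 has 28 days (2082 is not a leap year): 79 − 28 = 51 left.
March 2082 has 31 days: 51 − 31 = 20 left.
20 days into April 2082 → April 20, 2082.

April 20, 2082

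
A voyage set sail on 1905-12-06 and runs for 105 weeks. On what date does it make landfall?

Counting forward 105 weeks = 735 days from December 6, 1905.
December has 31 days, so 31 − 6 = 25 days remain after December 6, 1905; 735 − 25 = 710 left.
January 1906 has 31 days: 710 − 31 = 679 left.
February 1906 has 28 days (1906 is not a leap year): 679 − 28 = 651 left.
March 1906 has 31 days: 651 − 31 = 620 left.
April 1906 has 30 days: 620 − 30 = 590 left.
May 1906 has 31 days: 590 − 31 = 559 left.
June 1906 has 30 days: 559 − 30 = 529 left.
July 1906 has 31 days: 529 − 31 = 498 left.
August 1906 has 31 days: 498 − 31 = 467 left.
September 1906 has 30 days: 467 − 30 = 437 left.
October 1906 has 31 days: 437 − 31 = 406 left.
November 1906 has 30 days: 406 − 30 = 376 left.
December 1906 has 31 days: 376 − 31 = 345 left.
January 1907 has 31 days: 345 − 31 = 314 left.
February 1907 has 28 days (1907 is not a leap year): 314 − 28 = 286 left.
March 1907 has 31 days: 286 − 31 = 255 left.
April 1907 has 30 days: 255 − 30 = 225 left.
May 1907 has 31 days: 225 − 31 = 194 left.
June 1907 has 30 days: 194 − 30 = 164 left.
July 1907 has 31 days: 164 − 31 = 133 left.
August 1907 has 31 days: 133 − 31 = 102 left.
September 1907 has 30 days: 102 − 30 = 72 left.
October 1907 has 31 days: 72 − 31 = 41 left.
November 1907 has 30 days: 41 − 30 = 11 left.
11 days into December 1907 → December 11, 1907.

December 11, 1907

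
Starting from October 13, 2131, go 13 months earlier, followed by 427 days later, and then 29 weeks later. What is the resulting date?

June 4, 2132

Subtracting 13 months from October 13, 2131:
month 10 − 13 = -3, which is month 9 of year 2130 → September 2130.
Day 13 is valid in September, giving September 13, 2130.
Advancing 427 days from September 13, 2130:
September has 30 days, so 30 − 13 = 17 days remain after September 13, 2130; 427 − 17 = 410 left.
October 2130 has 31 days: 410 − 31 = 379 left.
November 2130 has 30 days: 379 − 30 = 349 left.
December 2130 has 31 days: 349 − 31 = 318 left.
January 2131 has 31 days: 318 − 31 = 287 left.
February 2131 has 28 days (2131 is not a leap year): 287 − 28 = 259 left.
March 2131 has 31 days: 259 − 31 = 228 left.
April 2131 has 30 days: 228 − 30 = 198 left.
May 2131 has 31 days: 198 − 31 = 167 left.
June 2131 has 30 days: 167 − 30 = 137 left.
July 2131 has 31 days: 137 − 31 = 106 left.
August 2131 has 31 days: 106 − 31 = 75 left.
September 2131 has 30 days: 75 − 30 = 45 left.
October 2131 has 31 days: 45 − 31 = 14 left.
14 days into November 2131 → November 14, 2131.
Counting forward 29 weeks (= 203 days) from November 14, 2131:
November has 30 days, so 30 − 14 = 16 days remain after November 14, 2131; 203 − 16 = 187 left.
December 2131 has 31 days: 187 − 31 = 156 left.
January 2132 has 31 days: 156 − 31 = 125 left.
February 2132 has 29 days (2132 is a leap year): 125 − 29 = 96 left.
March 2132 has 31 days: 96 − 31 = 65 left.
April 2132 has 30 days: 65 − 30 = 35 left.
May 2132 has 31 days: 35 − 31 = 4 left.
4 days into June 2132 → June 4, 2132.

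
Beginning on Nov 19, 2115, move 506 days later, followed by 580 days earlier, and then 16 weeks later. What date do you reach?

Adding 506 days from November 19, 2115:
November has 30 days, so 30 − 19 = 11 days remain after November 19, 2115; 506 − 11 = 495 left.
December 2115 has 31 days: 495 − 31 = 464 left.
January 2116 has 31 days: 464 − 31 = 433 left.
February 2116 has 29 days (2116 is a leap year): 433 − 29 = 404 left.
March 2116 has 31 days: 404 − 31 = 373 left.
April 2116 has 30 days: 373 − 30 = 343 left.
May 2116 has 31 days: 343 − 31 = 312 left.
June 2116 has 30 days: 312 − 30 = 282 left.
July 2116 has 31 days: 282 − 31 = 251 left.
August 2116 has 31 days: 251 − 31 = 220 left.
September 2116 has 30 days: 220 − 30 = 190 left.
October 2116 has 31 days: 190 − 31 = 159 left.
November 2116 has 30 days: 159 − 30 = 129 left.
December 2116 has 31 days: 129 − 31 = 98 left.
January 2117 has 31 days: 98 − 31 = 67 left.
February 2117 has 28 days (2117 is not a leap year): 67 − 28 = 39 left.
March 2117 has 31 days: 39 − 31 = 8 left.
8 days into April 2117 → April 8, 2117.
Subtracting 580 days from April 8, 2117:
Going back 8 days from April 8, 2117 reaches the end of the previous month; 580 − 8 = 572 left.
March 2117 has 31 days: 572 − 31 = 541 left.
February 2117 has 28 days (2117 is not a leap year): 541 − 28 = 513 left.
January 2117 has 31 days: 513 − 31 = 482 left.
December 2116 has 31 days: 482 − 31 = 451 left.
November 2116 has 30 days: 451 − 30 = 421 left.
October 2116 has 31 days: 421 − 31 = 390 left.
September 2116 has 30 days: 390 − 30 = 360 left.
August 2116 has 31 days: 360 − 31 = 329 left.
July 2116 has 31 days: 329 − 31 = 298 left.
June 2116 has 30 days: 298 − 30 = 268 left.
May 2116 has 31 days: 268 − 31 = 237 left.
April 2116 has 30 days: 237 − 30 = 207 left.
March 2116 has 31 days: 207 − 31 = 176 left.
February 2116 has 29 days (2116 is a leap year): 176 − 29 = 147 left.
January 2116 has 31 days: 147 − 31 = 116 left.
December 2115 has 31 days: 116 − 31 = 85 left.
November 2115 has 30 days: 85 − 30 = 55 left.
October 2115 has 31 days: 55 − 31 = 24 left.
September 2115 has 30 days; 30 − 24 = 6 → September 6, 2115.
Advancing 16 weeks (= 112 days) from September 6, 2115:
September has 30 days, so 30 − 6 = 24 days remain after September 6, 2115; 112 − 24 = 88 left.
October 2115 has 31 days: 88 − 31 = 57 left.
November 2115 has 30 days: 57 − 30 = 27 left.
27 days into December 2115 → December 27, 2115.

December 27, 2115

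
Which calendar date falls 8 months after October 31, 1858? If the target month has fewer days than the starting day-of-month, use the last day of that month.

June 30, 1859

Advancing 8 months from October 31, 1858.
month 10 + 8 = 18, which is month 6 of year 1859 → June 1859.
June 1859 has only 30 days and the start was day 31, so the date clamps to June 30, 1859.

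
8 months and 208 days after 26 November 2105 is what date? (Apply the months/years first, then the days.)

February 19, 2107

Advancing 8 months and 208 days from November 26, 2105: first the month/year part, then the days.
month 11 + 8 = 19, which is month 7 of year 2106 → July 2106.
Day 26 is valid in July, giving July 26, 2106.
Now add 208 days from July 26, 2106.
July has 31 days, so 31 − 26 = 5 days remain after July 26, 2106; 208 − 5 = 203 left.
August 2106 has 31 days: 203 − 31 = 172 left.
September 2106 has 30 days: 172 − 30 = 142 left.
October 2106 has 31 days: 142 − 31 = 111 left.
November 2106 has 30 days: 111 − 30 = 81 left.
December 2106 has 31 days: 81 − 31 = 50 left.
January 2107 has 31 days: 50 − 31 = 19 left.
19 days into February 2107 → February 19, 2107.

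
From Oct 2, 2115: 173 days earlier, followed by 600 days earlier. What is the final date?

August 20, 2113

Going back 173 days from October 2, 2115:
Going back 2 days from October 2, 2115 reaches the end of the previous month; 173 − 2 = 171 left.
September 2115 has 30 days: 171 − 30 = 141 left.
August 2115 has 31 days: 141 − 31 = 110 left.
July 2115 has 31 days: 110 − 31 = 79 left.
June 2115 has 30 days: 79 − 30 = 49 left.
May 2115 has 31 days: 49 − 31 = 18 left.
April 2115 has 30 days; 30 − 18 = 12 → April 12, 2115.
Subtracting 600 days from April 12, 2115:
Going back 12 days from April 12, 2115 reaches the end of the previous month; 600 − 12 = 588 left.
March 2115 has 31 days: 588 − 31 = 557 left.
February 2115 has 28 days (2115 is not a leap year): 557 − 28 = 529 left.
January 2115 has 31 days: 529 − 31 = 498 left.
December 2114 has 31 days: 498 − 31 = 467 left.
November 2114 has 30 days: 467 − 30 = 437 left.
October 2114 has 31 days: 437 − 31 = 406 left.
September 2114 has 30 days: 406 − 30 = 376 left.
August 2114 has 31 days: 376 − 31 = 345 left.
July 2114 has 31 days: 345 − 31 = 314 left.
June 2114 has 30 days: 314 − 30 = 284 left.
May 2114 has 31 days: 284 − 31 = 253 left.
April 2114 has 30 days: 253 − 30 = 223 left.
March 2114 has 31 days: 223 − 31 = 192 left.
February 2114 has 28 days (2114 is not a leap year): 192 − 28 = 164 left.
January 2114 has 31 days: 164 − 31 = 133 left.
December 2113 has 31 days: 133 − 31 = 102 left.
November 2113 has 30 days: 102 − 30 = 72 left.
October 2113 has 31 days: 72 − 31 = 41 left.
September 2113 has 30 days: 41 − 30 = 11 left.
August 2113 has 31 days; 31 − 11 = 20 → August 20, 2113.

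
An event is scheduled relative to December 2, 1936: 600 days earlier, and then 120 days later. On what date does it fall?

August 10, 1935

Going back 600 days from December 2, 1936:
Going back 2 days from December 2, 1936 reaches the end of the previous month; 600 − 2 = 598 left.
November 1936 has 30 days: 598 − 30 = 568 left.
October 1936 has 31 days: 568 − 31 = 537 left.
September 1936 has 30 days: 537 − 30 = 507 left.
August 1936 has 31 days: 507 − 31 = 476 left.
July 1936 has 31 days: 476 − 31 = 445 left.
June 1936 has 30 days: 445 − 30 = 415 left.
May 1936 has 31 days: 415 − 31 = 384 left.
April 1936 has 30 days: 384 − 30 = 354 left.
March 1936 has 31 days: 354 − 31 = 323 left.
February 1936 has 29 days (1936 is a leap year): 323 − 29 = 294 left.
January 1936 has 31 days: 294 − 31 = 263 left.
December 1935 has 31 days: 263 − 31 = 232 left.
November 1935 has 30 days: 232 − 30 = 202 left.
October 1935 has 31 days: 202 − 31 = 171 left.
September 1935 has 30 days: 171 − 30 = 141 left.
August 1935 has 31 days: 141 − 31 = 110 left.
July 1935 has 31 days: 110 − 31 = 79 left.
June 1935 has 30 days: 79 − 30 = 49 left.
May 1935 has 31 days: 49 − 31 = 18 left.
April 1935 has 30 days; 30 − 18 = 12 → April 12, 1935.
Advancing 120 days from April 12, 1935:
April has 30 days, so 30 − 12 = 18 days remain after April 12, 1935; 120 − 18 = 102 left.
May 1935 has 31 days: 102 − 31 = 71 left.
June 1935 has 30 days: 71 − 30 = 41 left.
July 1935 has 31 days: 41 − 31 = 10 left.
10 days into August 1935 → August 10, 1935.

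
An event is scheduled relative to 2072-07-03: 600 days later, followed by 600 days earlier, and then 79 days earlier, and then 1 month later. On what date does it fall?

May 15, 2072

Counting forward 600 days from July 3, 2072:
July has 31 days, so 31 − 3 = 28 days remain after July 3, 2072; 600 − 28 = 572 left.
August 2072 has 31 days: 572 − 31 = 541 left.
September 2072 has 30 days: 541 − 30 = 511 left.
October 2072 has 31 days: 511 − 31 = 480 left.
November 2072 has 30 days: 480 − 30 = 450 left.
December 2072 has 31 days: 450 − 31 = 419 left.
January 2073 has 31 days: 419 − 31 = 388 left.
February 2073 has 28 days (2073 is not a leap year): 388 − 28 = 360 left.
March 2073 has 31 days: 360 − 31 = 329 left.
April 2073 has 30 days: 329 − 30 = 299 left.
May 2073 has 31 days: 299 − 31 = 268 left.
June 2073 has 30 days: 268 − 30 = 238 left.
July 2073 has 31 days: 238 − 31 = 207 left.
August 2073 has 31 days: 207 − 31 = 176 left.
September 2073 has 30 days: 176 − 30 = 146 left.
October 2073 has 31 days: 146 − 31 = 115 left.
November 2073 has 30 days: 115 − 30 = 85 left.
December 2073 has 31 days: 85 − 31 = 54 left.
January 2074 has 31 days: 54 − 31 = 23 left.
23 days into February 2074 → February 23, 2074.
Going back 600 days from February 23, 2074:
Going back 23 days from February 23, 2074 reaches the end of the previous month; 600 − 23 = 577 left.
January 2074 has 31 days: 577 − 31 = 546 left.
December 2073 has 31 days: 546 − 31 = 515 left.
November 2073 has 30 days: 515 − 30 = 485 left.
October 2073 has 31 days: 485 − 31 = 454 left.
September 2073 has 30 days: 454 − 30 = 424 left.
August 2073 has 31 days: 424 − 31 = 393 left.
July 2073 has 31 days: 393 − 31 = 362 left.
June 2073 has 30 days: 362 − 30 = 332 left.
May 2073 has 31 days: 332 − 31 = 301 left.
April 2073 has 30 days: 301 − 30 = 271 left.
March 2073 has 31 days: 271 − 31 = 240 left.
February 2073 has 28 days (2073 is not a leap year): 240 − 28 = 212 left.
January 2073 has 31 days: 212 − 31 = 181 left.
December 2072 has 31 days: 181 − 31 = 150 left.
November 2072 has 30 days: 150 − 30 = 120 left.
October 2072 has 31 days: 120 − 31 = 89 left.
September 2072 has 30 days: 89 − 30 = 59 left.
August 2072 has 31 days: 59 − 31 = 28 left.
July 2072 has 31 days; 31 − 28 = 3 → July 3, 2072.
Counting back 79 days from July 3, 2072:
Going back 3 days from July 3, 2072 reaches the end of the previous month; 79 − 3 = 76 left.
June 2072 has 30 days: 76 − 30 = 46 left.
May 2072 has 31 days: 46 − 31 = 15 left.
April 2072 has 30 days; 30 − 15 = 15 → April 15, 2072.
Adding 1 month from April 15, 2072:
month 4 + 1 = 5 → May 2072.
Day 15 is valid in May, giving May 15, 2072.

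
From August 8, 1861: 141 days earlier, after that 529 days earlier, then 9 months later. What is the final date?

July 8, 1860

Subtracting 141 days from August 8, 1861:
Going back 8 days from August 8, 1861 reaches the end of the previous month; 141 − 8 = 133 left.
July 1861 has 31 days: 133 − 31 = 102 left.
June 1861 has 30 days: 102 − 30 = 72 left.
May 1861 has 31 days: 72 − 31 = 41 left.
April 1861 has 30 days: 41 − 30 = 11 left.
March 1861 has 31 days; 31 − 11 = 20 → March 20, 1861.
Going back 529 days from March 20, 1861:
Going back 20 days from March 20, 1861 reaches the end of the previous month; 529 − 20 = 509 left.
February 1861 has 28 days (1861 is not a leap year): 509 − 28 = 481 left.
January 1861 has 31 days: 481 − 31 = 450 left.
December 1860 has 31 days: 450 − 31 = 419 left.
November 1860 has 30 days: 419 − 30 = 389 left.
October 1860 has 31 days: 389 − 31 = 358 left.
September 1860 has 30 days: 358 − 30 = 328 left.
August 1860 has 31 days: 328 − 31 = 297 left.
July 1860 has 31 days: 297 − 31 = 266 left.
June 1860 has 30 days: 266 − 30 = 236 left.
May 1860 has 31 days: 236 − 31 = 205 left.
April 1860 has 30 days: 205 − 30 = 175 left.
March 1860 has 31 days: 175 − 31 = 144 left.
February 1860 has 29 days (1860 is a leap year): 144 − 29 = 115 left.
January 1860 has 31 days: 115 − 31 = 84 left.
December 1859 has 31 days: 84 − 31 = 53 left.
November 1859 has 30 days: 53 − 30 = 23 left.
October 1859 has 31 days; 31 − 23 = 8 → October 8, 1859.
Advancing 9 months from October 8, 1859:
month 10 + 9 = 19, which is month 7 of year 1860 → July 1860.
Day 8 is valid in July, giving July 8, 1860.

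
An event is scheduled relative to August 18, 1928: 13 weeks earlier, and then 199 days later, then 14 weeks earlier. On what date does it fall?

August 28, 1928

Going back 13 weeks (= 91 days) from August 18, 1928:
Going back 18 days from August 18, 1928 reaches the end of the previous month; 91 − 18 = 73 left.
July 1928 has 31 days: 73 − 31 = 42 left.
June 1928 has 30 days: 42 − 30 = 12 left.
May 1928 has 31 days; 31 − 12 = 19 → May 19, 1928.
Counting forward 199 days from May 19, 1928:
May has 31 days, so 31 − 19 = 12 days remain after May 19, 1928; 199 − 12 = 187 left.
June 1928 has 30 days: 187 − 30 = 157 left.
July 1928 has 31 days: 157 − 31 = 126 left.
August 1928 has 31 days: 126 − 31 = 95 left.
September 1928 has 30 days: 95 − 30 = 65 left.
October 1928 has 31 days: 65 − 31 = 34 left.
November 1928 has 30 days: 34 − 30 = 4 left.
4 days into December 1928 → December 4, 1928.
Going back 14 weeks (= 98 days) from December 4, 1928:
Going back 4 days from December 4, 1928 reaches the end of the previous month; 98 − 4 = 94 left.
November 1928 has 30 days: 94 − 30 = 64 left.
October 1928 has 31 days: 64 − 31 = 33 left.
September 1928 has 30 days: 33 − 30 = 3 left.
August 1928 has 31 days; 31 − 3 = 28 → August 28, 1928.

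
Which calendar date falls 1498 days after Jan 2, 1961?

February 8, 1965

Advancing 1498 days from January 2, 1961.
January has 31 days, so 31 − 2 = 29 days remain after January 2, 1961; 1498 − 29 = 1469 left.
February 1961 has 28 days (1961 is not a leap year): 1469 − 28 = 1441 left.
March 1961 has 31 days: 1441 − 31 = 1410 left.
April 1961 has 30 days: 1410 − 30 = 1380 left.
May 1961 has 31 days: 1380 − 31 = 1349 left.
June 1961 has 30 days: 1349 − 30 = 1319 left.
July 1961 has 31 days: 1319 − 31 = 1288 left.
August 1961 has 31 days: 1288 − 31 = 1257 left.
September 1961 has 30 days: 1257 − 30 = 1227 left.
October 1961 has 31 days: 1227 − 31 = 1196 left.
November 1961 has 30 days: 1196 − 30 = 1166 left.
December 1961 has 31 days: 1166 − 31 = 1135 left.
January 1962 has 31 days: 1135 − 31 = 1104 left.
February 1962 has 28 days (1962 is not a leap year): 1104 − 28 = 1076 left.
March 1962 has 31 days: 1076 − 31 = 1045 left.
April 1962 has 30 days: 1045 − 30 = 1015 left.
May 1962 has 31 days: 1015 − 31 = 984 left.
June 1962 has 30 days: 984 − 30 = 954 left.
July 1962 has 31 days: 954 − 31 = 923 left.
August 1962 has 31 days: 923 − 31 = 892 left.
September 1962 has 30 days: 892 − 30 = 862 left.
October 1962 has 31 days: 862 − 31 = 831 left.
November 1962 has 30 days: 831 − 30 = 801 left.
December 1962 has 31 days: 801 − 31 = 770 left.
January 1963 has 31 days: 770 − 31 = 739 left.
February 1963 has 28 days (1963 is not a leap year): 739 − 28 = 711 left.
March 1963 has 31 days: 711 − 31 = 680 left.
April 1963 has 30 days: 680 − 30 = 650 left.
May 1963 has 31 days: 650 − 31 = 619 left.
June 1963 has 30 days: 619 − 30 = 589 left.
July 1963 has 31 days: 589 − 31 = 558 left.
August 1963 has 31 days: 558 − 31 = 527 left.
September 1963 has 30 days: 527 − 30 = 497 left.
October 1963 has 31 days: 497 − 31 = 466 left.
November 1963 has 30 days: 466 − 30 = 436 left.
December 1963 has 31 days: 436 − 31 = 405 left.
January 1964 has 31 days: 405 − 31 = 374 left.
February 1964 has 29 days (1964 is a leap year): 374 − 29 = 345 left.
March 1964 has 31 days: 345 − 31 = 314 left.
April 1964 has 30 days: 314 − 30 = 284 left.
May 1964 has 31 days: 284 − 31 = 253 left.
June 1964 has 30 days: 253 − 30 = 223 left.
July 1964 has 31 days: 223 − 31 = 192 left.
August 1964 has 31 days: 192 − 31 = 161 left.
September 1964 has 30 days: 161 − 30 = 131 left.
October 1964 has 31 days: 131 − 31 = 100 left.
November 1964 has 30 days: 100 − 30 = 70 left.
December 1964 has 31 days: 70 − 31 = 39 left.
January 1965 has 31 days: 39 − 31 = 8 left.
8 days into February 1965 → February 8, 1965.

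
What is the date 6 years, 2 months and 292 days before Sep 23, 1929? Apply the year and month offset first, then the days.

Counting back 6 years, 2 months and 292 days from September 23, 1929: first the month/year part, then the days.
-6 years → 1923; month 9 − 2 = 7 → July 1923.
Day 23 is valid in July, giving July 23, 1923.
Now subtract 292 days from July 23, 1923.
Going back 23 days from July 23, 1923 reaches the end of the previous month; 292 − 23 = 269 left.
June 1923 has 30 days: 269 − 30 = 239 left.
May 1923 has 31 days: 239 − 31 = 208 left.
April 1923 has 30 days: 208 − 30 = 178 left.
March 1923 has 31 days: 178 − 31 = 147 left.
February 1923 has 28 days (1923 is not a leap year): 147 − 28 = 119 left.
January 1923 has 31 days: 119 − 31 = 88 left.
December 1922 has 31 days: 88 − 31 = 57 left.
November 1922 has 30 days: 57 − 30 = 27 left.
October 1922 has 31 days; 31 − 27 = 4 → October 4, 1922.

October 4, 1922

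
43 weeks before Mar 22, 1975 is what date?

May 25, 1974

Counting back 43 weeks = 301 days from March 22, 1975.
Going back 22 days from March 22, 1975 reaches the end of the previous month; 301 − 22 = 279 left.
February 1975 has 28 days (1975 is not a leap year): 279 − 28 = 251 left.
January 1975 has 31 days: 251 − 31 = 220 left.
December 1974 has 31 days: 220 − 31 = 189 left.
November 1974 has 30 days: 189 − 30 = 159 left.
October 1974 has 31 days: 159 − 31 = 128 left.
September 1974 has 30 days: 128 − 30 = 98 left.
August 1974 has 31 days: 98 − 31 = 67 left.
July 1974 has 31 days: 67 − 31 = 36 left.
June 1974 has 30 days: 36 − 30 = 6 left.
May 1974 has 31 days; 31 − 6 = 25 → May 25, 1974.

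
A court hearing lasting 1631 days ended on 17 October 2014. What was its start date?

Going back 1631 days from October 17, 2014.
Going back 17 days from October 17, 2014 reaches the end of the previous month; 1631 − 17 = 1614 left.
September 2014 has 30 days: 1614 − 30 = 1584 left.
August 2014 has 31 days: 1584 − 31 = 1553 left.
July 2014 has 31 days: 1553 − 31 = 1522 left.
June 2014 has 30 days: 1522 − 30 = 1492 left.
May 2014 has 31 days: 1492 − 31 = 1461 left.
April 2014 has 30 days: 1461 − 30 = 1431 left.
March 2014 has 31 days: 1431 − 31 = 1400 left.
February 2014 has 28 days (2014 is not a leap year): 1400 − 28 = 1372 left.
January 2014 has 31 days: 1372 − 31 = 1341 left.
December 2013 has 31 days: 1341 − 31 = 1310 left.
November 2013 has 30 days: 1310 − 30 = 1280 left.
October 2013 has 31 days: 1280 − 31 = 1249 left.
September 2013 has 30 days: 1249 − 30 = 1219 left.
August 2013 has 31 days: 1219 − 31 = 1188 left.
July 2013 has 31 days: 1188 − 31 = 1157 left.
June 2013 has 30 days: 1157 − 30 = 1127 left.
May 2013 has 31 days: 1127 − 31 = 1096 left.
April 2013 has 30 days: 1096 − 30 = 1066 left.
March 2013 has 31 days: 1066 − 31 = 1035 left.
February 2013 has 28 days (2013 is not a leap year): 1035 − 28 = 1007 left.
January 2013 has 31 days: 1007 − 31 = 976 left.
December 2012 has 31 days: 976 − 31 = 945 left.
November 2012 has 30 days: 945 − 30 = 915 left.
October 2012 has 31 days: 915 − 31 = 884 left.
September 2012 has 30 days: 884 − 30 = 854 left.
August 2012 has 31 days: 854 − 31 = 823 left.
July 2012 has 31 days: 823 − 31 = 792 left.
June 2012 has 30 days: 792 − 30 = 762 left.
May 2012 has 31 days: 762 − 31 = 731 left.
April 2012 has 30 days: 731 − 30 = 701 left.
March 2012 has 31 days: 701 − 31 = 670 left.
February 2012 has 29 days (2012 is a leap year): 670 − 29 = 641 left.
January 2012 has 31 days: 641 − 31 = 610 left.
December 2011 has 31 days: 610 − 31 = 579 left.
November 2011 has 30 days: 579 − 30 = 549 left.
October 2011 has 31 days: 549 − 31 = 518 left.
September 2011 has 30 days: 518 − 30 = 488 left.
August 2011 has 31 days: 488 − 31 = 457 left.
July 2011 has 31 days: 457 − 31 = 426 left.
June 2011 has 30 days: 426 − 30 = 396 left.
May 2011 has 31 days: 396 − 31 = 365 left.
April 2011 has 30 days: 365 − 30 = 335 left.
March 2011 has 31 days: 335 − 31 = 304 left.
February 2011 has 28 days (2011 is not a leap year): 304 − 28 = 276 left.
January 2011 has 31 days: 276 − 31 = 245 left.
December 2010 has 31 days: 245 − 31 = 214 left.
November 2010 has 30 days: 214 − 30 = 184 left.
October 2010 has 31 days: 184 − 31 = 153 left.
September 2010 has 30 days: 153 − 30 = 123 left.
August 2010 has 31 days: 123 − 31 = 92 left.
July 2010 has 31 days: 92 − 31 = 61 left.
June 2010 has 30 days: 61 − 30 = 31 left.
May 2010 has 31 days: 31 − 31 = 0 left.
April 2010 has 30 days; 30 − 0 = 30 → April 30, 2010.

April 30, 2010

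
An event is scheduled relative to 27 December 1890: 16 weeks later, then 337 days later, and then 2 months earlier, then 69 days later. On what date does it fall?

Adding 16 weeks (= 112 days) from December 27, 1890:
December has 31 days, so 31 − 27 = 4 days remain after December 27, 1890; 112 − 4 = 108 left.
January 1891 has 31 days: 108 − 31 = 77 left.
February 1891 has 28 days (1891 is not a leap year): 77 − 28 = 49 left.
March 1891 has 31 days: 49 − 31 = 18 left.
18 days into April 1891 → April 18, 1891.
Advancing 337 days from April 18, 1891:
April has 30 days, so 30 − 18 = 12 days remain after April 18, 1891; 337 − 12 = 325 left.
May 1891 has 31 days: 325 − 31 = 294 left.
June 1891 has 30 days: 294 − 30 = 264 left.
July 1891 has 31 days: 264 − 31 = 233 left.
August 1891 has 31 days: 233 − 31 = 202 left.
September 1891 has 30 days: 202 − 30 = 172 left.
October 1891 has 31 days: 172 − 31 = 141 left.
November 1891 has 30 days: 141 − 30 = 111 left.
December 1891 has 31 days: 111 − 31 = 80 left.
January 1892 has 31 days: 80 − 31 = 49 left.
February 1892 has 29 days (1892 is a leap year): 49 − 29 = 20 left.
20 days into March 1892 → March 20, 1892.
Counting back 2 months from March 20, 1892:
month 3 − 2 = 1 → January 1892.
Day 20 is valid in January, giving January 20, 1892.
Adding 69 days from January 20, 1892:
January has 31 days, so 31 − 20 = 11 days remain after January 20, 1892; 69 − 11 = 58 left.
February 1892 has 29 days (1892 is a leap year): 58 − 29 = 29 left.
29 days into March 1892 → March 29, 1892.

March 29, 1892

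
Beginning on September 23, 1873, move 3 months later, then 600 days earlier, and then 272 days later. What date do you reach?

January 29, 1873

Adding 3 months from September 23, 1873:
month 9 + 3 = 12 → December 1873.
Day 23 is valid in December, giving December 23, 1873.
Going back 600 days from December 23, 1873:
Going back 23 days from December 23, 1873 reaches the end of the previous month; 600 − 23 = 577 left.
November 1873 has 30 days: 577 − 30 = 547 left.
October 1873 has 31 days: 547 − 31 = 516 left.
September 1873 has 30 days: 516 − 30 = 486 left.
August 1873 has 31 days: 486 − 31 = 455 left.
July 1873 has 31 days: 455 − 31 = 424 left.
June 1873 has 30 days: 424 − 30 = 394 left.
May 1873 has 31 days: 394 − 31 = 363 left.
April 1873 has 30 days: 363 − 30 = 333 left.
March 1873 has 31 days: 333 − 31 = 302 left.
February 1873 has 28 days (1873 is not a leap year): 302 − 28 = 274 left.
January 1873 has 31 days: 274 − 31 = 243 left.
December 1872 has 31 days: 243 − 31 = 212 left.
November 1872 has 30 days: 212 − 30 = 182 left.
October 1872 has 31 days: 182 − 31 = 151 left.
September 1872 has 30 days: 151 − 30 = 121 left.
August 1872 has 31 days: 121 − 31 = 90 left.
July 1872 has 31 days: 90 − 31 = 59 left.
June 1872 has 30 days: 59 − 30 = 29 left.
May 1872 has 31 days; 31 − 29 = 2 → May 2, 1872.
Advancing 272 days from May 2, 1872:
May has 31 days, so 31 − 2 = 29 days remain after May 2, 1872; 272 − 29 = 243 left.
June 1872 has 30 days: 243 − 30 = 213 left.
July 1872 has 31 days: 213 − 31 = 182 left.
August 1872 has 31 days: 182 − 31 = 151 left.
September 1872 has 30 days: 151 − 30 = 121 left.
October 1872 has 31 days: 121 − 31 = 90 left.
November 1872 has 30 days: 90 − 30 = 60 left.
December 1872 has 31 days: 60 − 31 = 29 left.
29 days into January 1873 → January 29, 1873.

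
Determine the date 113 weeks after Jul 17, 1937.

Adding 113 weeks = 791 days from July 17, 1937.
July has 31 days, so 31 − 17 = 14 days remain after July 17, 1937; 791 − 14 = 777 left.
August 1937 has 31 days: 777 − 31 = 746 left.
September 1937 has 30 days: 746 − 30 = 716 left.
October 1937 has 31 days: 716 − 31 = 685 left.
November 1937 has 30 days: 685 − 30 = 655 left.
December 1937 has 31 days: 655 − 31 = 624 left.
January 1938 has 31 days: 624 − 31 = 593 left.
February 1938 has 28 days (1938 is not a leap year): 593 − 28 = 565 left.
March 1938 has 31 days: 565 − 31 = 534 left.
April 1938 has 30 days: 534 − 30 = 504 left.
May 1938 has 31 days: 504 − 31 = 473 left.
June 1938 has 30 days: 473 − 30 = 443 left.
July 1938 has 31 days: 443 − 31 = 412 left.
August 1938 has 31 days: 412 − 31 = 381 left.
September 1938 has 30 days: 381 − 30 = 351 left.
October 1938 has 31 days: 351 − 31 = 320 left.
November 1938 has 30 days: 320 − 30 = 290 left.
December 1938 has 31 days: 290 − 31 = 259 left.
January 1939 has 31 days: 259 − 31 = 228 left.
February 1939 has 28 days (1939 is not a leap year): 228 − 28 = 200 left.
March 1939 has 31 days: 200 − 31 = 169 left.
April 1939 has 30 days: 169 − 30 = 139 left.
May 1939 has 31 days: 139 − 31 = 108 left.
June 1939 has 30 days: 108 − 30 = 78 left.
July 1939 has 31 days: 78 − 31 = 47 left.
August 1939 has 31 days: 47 − 31 = 16 left.
16 days into September 1939 → September 16, 1939.

September 16, 1939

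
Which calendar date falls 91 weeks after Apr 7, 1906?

Advancing 91 weeks = 637 days from April 7, 1906.
April has 30 days, so 30 − 7 = 23 days remain after April 7, 1906; 637 − 23 = 614 left.
May 1906 has 31 days: 614 − 31 = 583 left.
June 1906 has 30 days: 583 − 30 = 553 left.
July 1906 has 31 days: 553 − 31 = 522 left.
August 1906 has 31 days: 522 − 31 = 491 left.
September 1906 has 30 days: 491 − 30 = 461 left.
October 1906 has 31 days: 461 − 31 = 430 left.
November 1906 has 30 days: 430 − 30 = 400 left.
December 1906 has 31 days: 400 − 31 = 369 left.
January 1907 has 31 days: 369 − 31 = 338 left.
February 1907 has 28 days (1907 is not a leap year): 338 − 28 = 310 left.
March 1907 has 31 days: 310 − 31 = 279 left.
April 1907 has 30 days: 279 − 30 = 249 left.
May 1907 has 31 days: 249 − 31 = 218 left.
June 1907 has 30 days: 218 − 30 = 188 left.
July 1907 has 31 days: 188 − 31 = 157 left.
August 1907 has 31 days: 157 − 31 = 126 left.
September 1907 has 30 days: 126 − 30 = 96 left.
October 1907 has 31 days: 96 − 31 = 65 left.
November 1907 has 30 days: 65 − 30 = 35 left.
December 1907 has 31 days: 35 − 31 = 4 left.
4 days into January 1908 → January 4, 1908.

January 4, 1908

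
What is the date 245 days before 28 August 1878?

December 26, 1877

Subtracting 245 days from August 28, 1878.
Going back 28 days from August 28, 1878 reaches the end of the previous month; 245 − 28 = 217 left.
July 1878 has 31 days: 217 − 31 = 186 left.
June 1878 has 30 days: 186 − 30 = 156 left.
May 1878 has 31 days: 156 − 31 = 125 left.
April 1878 has 30 days: 125 − 30 = 95 left.
March 1878 has 31 days: 95 − 31 = 64 left.
February 1878 has 28 days (1878 is not a leap year): 64 − 28 = 36 left.
January 1878 has 31 days: 36 − 31 = 5 left.
December 1877 has 31 days; 31 − 5 = 26 → December 26, 1877.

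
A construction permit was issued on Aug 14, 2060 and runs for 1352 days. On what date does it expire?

April 27, 2064

Adding 1352 days from August 14, 2060.
August has 31 days, so 31 − 14 = 17 days remain after August 14, 2060; 1352 − 17 = 1335 left.
September 2060 has 30 days: 1335 − 30 = 1305 left.
October 2060 has 31 days: 1305 − 31 = 1274 left.
November 2060 has 30 days: 1274 − 30 = 1244 left.
December 2060 has 31 days: 1244 − 31 = 1213 left.
January 2061 has 31 days: 1213 − 31 = 1182 left.
February 2061 has 28 days (2061 is not a leap year): 1182 − 28 = 1154 left.
March 2061 has 31 days: 1154 − 31 = 1123 left.
April 2061 has 30 days: 1123 − 30 = 1093 left.
May 2061 has 31 days: 1093 − 31 = 1062 left.
June 2061 has 30 days: 1062 − 30 = 1032 left.
July 2061 has 31 days: 1032 − 31 = 1001 left.
August 2061 has 31 days: 1001 − 31 = 970 left.
September 2061 has 30 days: 970 − 30 = 940 left.
October 2061 has 31 days: 940 − 31 = 909 left.
November 2061 has 30 days: 909 − 30 = 879 left.
December 2061 has 31 days: 879 − 31 = 848 left.
January 2062 has 31 days: 848 − 31 = 817 left.
February 2062 has 28 days (2062 is not a leap year): 817 − 28 = 789 left.
March 2062 has 31 days: 789 − 31 = 758 left.
April 2062 has 30 days: 758 − 30 = 728 left.
May 2062 has 31 days: 728 − 31 = 697 left.
June 2062 has 30 days: 697 − 30 = 667 left.
July 2062 has 31 days: 667 − 31 = 636 left.
August 2062 has 31 days: 636 − 31 = 605 left.
September 2062 has 30 days: 605 − 30 = 575 left.
October 2062 has 31 days: 575 − 31 = 544 left.
November 2062 has 30 days: 544 − 30 = 514 left.
December 2062 has 31 days: 514 − 31 = 483 left.
January 2063 has 31 days: 483 − 31 = 452 left.
February 2063 has 28 days (2063 is not a leap year): 452 − 28 = 424 left.
March 2063 has 31 days: 424 − 31 = 393 left.
April 2063 has 30 days: 393 − 30 = 363 left.
May 2063 has 31 days: 363 − 31 = 332 left.
June 2063 has 30 days: 332 − 30 = 302 left.
July 2063 has 31 days: 302 − 31 = 271 left.
August 2063 has 31 days: 271 − 31 = 240 left.
September 2063 has 30 days: 240 − 30 = 210 left.
October 2063 has 31 days: 210 − 31 = 179 left.
November 2063 has 30 days: 179 − 30 = 149 left.
December 2063 has 31 days: 149 − 31 = 118 left.
January 2064 has 31 days: 118 − 31 = 87 left.
February 2064 has 29 days (2064 is a leap year): 87 − 29 = 58 left.
March 2064 has 31 days: 58 − 31 = 27 left.
27 days into April 2064 → April 27, 2064.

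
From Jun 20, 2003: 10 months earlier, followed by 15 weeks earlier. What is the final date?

May 7, 2002

Counting back 10 months from June 20, 2003:
month 6 − 10 = -4, which is month 8 of year 2002 → August 2002.
Day 20 is valid in August, giving August 20, 2002.
Subtracting 15 weeks (= 105 days) from August 20, 2002:
Going back 20 days from August 20, 2002 reaches the end of the previous month; 105 − 20 = 85 left.
July 2002 has 31 days: 85 − 31 = 54 left.
June 2002 has 30 days: 54 − 30 = 24 left.
May 2002 has 31 days; 31 − 24 = 7 → May 7, 2002.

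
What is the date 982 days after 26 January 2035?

Adding 982 days from January 26, 2035.
January has 31 days, so 31 − 26 = 5 days remain after January 26, 2035; 982 − 5 = 977 left.
February 2035 has 28 days (2035 is not a leap year): 977 − 28 = 949 left.
March 2035 has 31 days: 949 − 31 = 918 left.
April 2035 has 30 days: 918 − 30 = 888 left.
May 2035 has 31 days: 888 − 31 = 857 left.
June 2035 has 30 days: 857 − 30 = 827 left.
July 2035 has 31 days: 827 − 31 = 796 left.
August 2035 has 31 days: 796 − 31 = 765 left.
September 2035 has 30 days: 765 − 30 = 735 left.
October 2035 has 31 days: 735 − 31 = 704 left.
November 2035 has 30 days: 704 − 30 = 674 left.
December 2035 has 31 days: 674 − 31 = 643 left.
January 2036 has 31 days: 643 − 31 = 612 left.
February 2036 has 29 days (2036 is a leap year): 612 − 29 = 583 left.
March 2036 has 31 days: 583 − 31 = 552 left.
April 2036 has 30 days: 552 − 30 = 522 left.
May 2036 has 31 days: 522 − 31 = 491 left.
June 2036 has 30 days: 491 − 30 = 461 left.
July 2036 has 31 days: 461 − 31 = 430 left.
August 2036 has 31 days: 430 − 31 = 399 left.
September 2036 has 30 days: 399 − 30 = 369 left.
October 2036 has 31 days: 369 − 31 = 338 left.
November 2036 has 30 days: 338 − 30 = 308 left.
December 2036 has 31 days: 308 − 31 = 277 left.
January 2037 has 31 days: 277 − 31 = 246 left.
February 2037 has 28 days (2037 is not a leap year): 246 − 28 = 218 left.
March 2037 has 31 days: 218 − 31 = 187 left.
April 2037 has 30 days: 187 − 30 = 157 left.
May 2037 has 31 days: 157 − 31 = 126 left.
June 2037 has 30 days: 126 − 30 = 96 left.
July 2037 has 31 days: 96 − 31 = 65 left.
August 2037 has 31 days: 65 − 31 = 34 left.
September 2037 has 30 days: 34 − 30 = 4 left.
4 days into October 2037 → October 4, 2037.

October 4, 2037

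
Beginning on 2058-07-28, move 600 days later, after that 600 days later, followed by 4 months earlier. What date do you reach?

July 9, 2061

Counting forward 600 days from July 28, 2058:
July has 31 days, so 31 − 28 = 3 days remain after July 28, 2058; 600 − 3 = 597 left.
August 2058 has 31 days: 597 − 31 = 566 left.
September 2058 has 30 days: 566 − 30 = 536 left.
October 2058 has 31 days: 536 − 31 = 505 left.
November 2058 has 30 days: 505 − 30 = 475 left.
December 2058 has 31 days: 475 − 31 = 444 left.
January 2059 has 31 days: 444 − 31 = 413 left.
February 2059 has 28 days (2059 is not a leap year): 413 − 28 = 385 left.
March 2059 has 31 days: 385 − 31 = 354 left.
April 2059 has 30 days: 354 − 30 = 324 left.
May 2059 has 31 days: 324 − 31 = 293 left.
June 2059 has 30 days: 293 − 30 = 263 left.
July 2059 has 31 days: 263 − 31 = 232 left.
August 2059 has 31 days: 232 − 31 = 201 left.
September 2059 has 30 days: 201 − 30 = 171 left.
October 2059 has 31 days: 171 − 31 = 140 left.
November 2059 has 30 days: 140 − 30 = 110 left.
December 2059 has 31 days: 110 − 31 = 79 left.
January 2060 has 31 days: 79 − 31 = 48 left.
February 2060 has 29 days (2060 is a leap year): 48 − 29 = 19 left.
19 days into March 2060 → March 19, 2060.
Advancing 600 days from March 19, 2060:
March has 31 days, so 31 − 19 = 12 days remain after March 19, 2060; 600 − 12 = 588 left.
April 2060 has 30 days: 588 − 30 = 558 left.
May 2060 has 31 days: 558 − 31 = 527 left.
June 2060 has 30 days: 527 − 30 = 497 left.
July 2060 has 31 days: 497 − 31 = 466 left.
August 2060 has 31 days: 466 − 31 = 435 left.
September 2060 has 30 days: 435 − 30 = 405 left.
October 2060 has 31 days: 405 − 31 = 374 left.
November 2060 has 30 days: 374 − 30 = 344 left.
December 2060 has 31 days: 344 − 31 = 313 left.
January 2061 has 31 days: 313 − 31 = 282 left.
February 2061 has 28 days (2061 is not a leap year): 282 − 28 = 254 left.
March 2061 has 31 days: 254 − 31 = 223 left.
April 2061 has 30 days: 223 − 30 = 193 left.
May 2061 has 31 days: 193 − 31 = 162 left.
June 2061 has 30 days: 162 − 30 = 132 left.
July 2061 has 31 days: 132 − 31 = 101 left.
August 2061 has 31 days: 101 − 31 = 70 left.
September 2061 has 30 days: 70 − 30 = 40 left.
October 2061 has 31 days: 40 − 31 = 9 left.
9 days into November 2061 → November 9, 2061.
Counting back 4 months from November 9, 2061:
month 11 − 4 = 7 → July 2061.
Day 9 is valid in July, giving July 9, 2061.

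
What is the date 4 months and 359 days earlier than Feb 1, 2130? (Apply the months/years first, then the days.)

Going back 4 months and 359 days from February 1, 2130: first the month/year part, then the days.
month 2 − 4 = -2, which is month 10 of year 2129 → October 2129.
Day 1 is valid in October, giving October 1, 2129.
Now subtract 359 days from October 1, 2129.
Going back 1 day from October 1, 2129 reaches the end of the previous month; 359 − 1 = 358 left.
September 2129 has 30 days: 358 − 30 = 328 left.
August 2129 has 31 days: 328 − 31 = 297 left.
July 2129 has 31 days: 297 − 31 = 266 left.
June 2129 has 30 days: 266 − 30 = 236 left.
May 2129 has 31 days: 236 − 31 = 205 left.
April 2129 has 30 days: 205 − 30 = 175 left.
March 2129 has 31 days: 175 − 31 = 144 left.
February 2129 has 28 days (2129 is not a leap year): 144 − 28 = 116 left.
January 2129 has 31 days: 116 − 31 = 85 left.
December 2128 has 31 days: 85 − 31 = 54 left.
November 2128 has 30 days: 54 − 30 = 24 left.
October 2128 has 31 days; 31 − 24 = 7 → October 7, 2128.

October 7, 2128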